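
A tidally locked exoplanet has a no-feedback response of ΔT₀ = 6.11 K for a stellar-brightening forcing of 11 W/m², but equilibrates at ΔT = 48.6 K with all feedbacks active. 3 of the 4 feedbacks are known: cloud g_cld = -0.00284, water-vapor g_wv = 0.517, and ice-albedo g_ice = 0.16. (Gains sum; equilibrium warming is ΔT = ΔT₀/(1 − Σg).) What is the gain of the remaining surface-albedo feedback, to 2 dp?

0.20

Amplification A = ΔT/ΔT₀ = 48.6/6.11 = 7.954.
Total gain g = 1 − 1/A = 1 − 1/7.954 = 0.8743.
Known gains sum to -0.00284 + 0.517 + 0.16 = 0.67416.
g_alb = 0.8743 − 0.67416 = 0.20.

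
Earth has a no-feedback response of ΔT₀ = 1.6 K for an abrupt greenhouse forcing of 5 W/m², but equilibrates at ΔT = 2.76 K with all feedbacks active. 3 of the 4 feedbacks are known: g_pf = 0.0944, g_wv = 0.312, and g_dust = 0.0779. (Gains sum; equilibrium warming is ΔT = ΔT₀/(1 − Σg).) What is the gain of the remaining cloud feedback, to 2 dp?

-0.06

Amplification A = ΔT/ΔT₀ = 2.76/1.6 = 1.725.
Total gain g = 1 − 1/A = 1 − 1/1.725 = 0.4203.
Known gains sum to 0.0944 + 0.312 + 0.0779 = 0.4843.
g_cld = 0.4203 − 0.4843 = -0.06.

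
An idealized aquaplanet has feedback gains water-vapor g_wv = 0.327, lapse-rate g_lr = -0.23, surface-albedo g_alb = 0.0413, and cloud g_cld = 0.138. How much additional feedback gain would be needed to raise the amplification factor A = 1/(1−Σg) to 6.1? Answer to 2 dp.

0.56

Current total gain = 0.2763.
Target gain for A = 6.1: g* = 1 − 1/6.1 = 0.8361.
Additional gain needed = 0.8361 − 0.2763 = 0.56.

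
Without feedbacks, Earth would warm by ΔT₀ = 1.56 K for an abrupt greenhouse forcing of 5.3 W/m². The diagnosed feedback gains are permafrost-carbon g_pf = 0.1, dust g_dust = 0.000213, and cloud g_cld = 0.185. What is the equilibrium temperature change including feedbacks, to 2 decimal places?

Total gain g = 0.1 + 0.000213 + 0.185 = 0.285213.
Amplification A = 1/(1 − 0.285213) = 1.399.
ΔT = 1.56 × 1.399 = 2.18 K.

2.18 K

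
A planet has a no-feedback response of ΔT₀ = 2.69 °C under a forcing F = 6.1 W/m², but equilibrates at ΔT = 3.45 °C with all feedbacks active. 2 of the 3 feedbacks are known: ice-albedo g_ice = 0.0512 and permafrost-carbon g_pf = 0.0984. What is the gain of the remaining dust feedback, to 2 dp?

0.07

Amplification A = ΔT/ΔT₀ = 3.45/2.69 = 1.283.
Total gain g = 1 − 1/A = 1 − 1/1.283 = 0.2206.
Known gains sum to 0.0512 + 0.0984 = 0.1496.
g_dust = 0.2206 − 0.1496 = 0.07.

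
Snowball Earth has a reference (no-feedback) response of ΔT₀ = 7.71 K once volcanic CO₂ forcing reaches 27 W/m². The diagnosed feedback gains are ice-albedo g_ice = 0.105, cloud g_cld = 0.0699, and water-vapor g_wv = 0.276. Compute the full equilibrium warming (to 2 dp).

14.04 K

Total gain g = 0.105 + 0.0699 + 0.276 = 0.4509.
Amplification A = 1/(1 − 0.4509) = 1.821.
ΔT = 7.71 × 1.821 = 14.04 K.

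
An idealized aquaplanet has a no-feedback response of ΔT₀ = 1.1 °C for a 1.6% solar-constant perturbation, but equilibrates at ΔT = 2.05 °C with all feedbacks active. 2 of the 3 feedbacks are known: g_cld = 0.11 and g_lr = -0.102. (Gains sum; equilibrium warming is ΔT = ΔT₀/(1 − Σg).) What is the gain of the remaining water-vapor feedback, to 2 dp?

0.46

Amplification A = ΔT/ΔT₀ = 2.05/1.1 = 1.864.
Total gain g = 1 − 1/A = 1 − 1/1.864 = 0.4635.
Known gains sum to 0.11 − 0.102 = 0.008.
g_wv = 0.4635 − 0.008 = 0.46.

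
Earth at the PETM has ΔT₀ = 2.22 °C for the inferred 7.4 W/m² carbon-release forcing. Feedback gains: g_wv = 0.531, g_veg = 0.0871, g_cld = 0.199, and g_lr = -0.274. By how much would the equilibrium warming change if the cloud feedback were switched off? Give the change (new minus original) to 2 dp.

Original: g = 0.5431, ΔT = 2.22/(1−0.5431) = 4.8588 °C.
Without cloud: g' = 0.3441, ΔT' = 2.22/(1−0.3441) = 3.3847 °C.
Change = 3.3847 − 4.8588 = -1.47 °C.

-1.47 °C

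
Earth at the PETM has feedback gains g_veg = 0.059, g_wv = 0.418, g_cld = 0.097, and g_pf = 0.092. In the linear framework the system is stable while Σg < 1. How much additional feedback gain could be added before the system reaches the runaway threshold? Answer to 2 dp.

Current total gain = 0.059 + 0.418 + 0.097 + 0.092 = 0.666.
Margin to runaway = 1 − 0.666 = 0.33.

0.33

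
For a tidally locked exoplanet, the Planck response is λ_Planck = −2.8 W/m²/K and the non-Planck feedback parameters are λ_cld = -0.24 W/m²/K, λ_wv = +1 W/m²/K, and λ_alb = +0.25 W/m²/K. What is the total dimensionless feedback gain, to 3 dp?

0.361

Convert to gains: g_cld = -0.24/2.8 = -0.08571; g_wv = 1/2.8 = 0.3571; g_alb = 0.25/2.8 = 0.08929.
Total gain g = 0.36068.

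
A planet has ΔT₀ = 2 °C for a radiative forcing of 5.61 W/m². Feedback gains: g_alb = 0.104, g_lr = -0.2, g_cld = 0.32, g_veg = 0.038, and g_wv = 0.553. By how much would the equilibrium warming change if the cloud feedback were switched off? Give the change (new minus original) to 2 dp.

Original: g = 0.815, ΔT = 2/(1−0.815) = 10.8108 °C.
Without cloud: g' = 0.495, ΔT' = 2/(1−0.495) = 3.9604 °C.
Change = 3.9604 − 10.8108 = -6.85 °C.

-6.85 °C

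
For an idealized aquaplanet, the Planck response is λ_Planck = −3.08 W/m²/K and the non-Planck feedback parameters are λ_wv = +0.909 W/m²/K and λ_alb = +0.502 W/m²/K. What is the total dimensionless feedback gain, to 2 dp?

0.46

Convert to gains: g_wv = 0.909/3.08 = 0.2951; g_alb = 0.502/3.08 = 0.163.
Total gain g = 0.4581.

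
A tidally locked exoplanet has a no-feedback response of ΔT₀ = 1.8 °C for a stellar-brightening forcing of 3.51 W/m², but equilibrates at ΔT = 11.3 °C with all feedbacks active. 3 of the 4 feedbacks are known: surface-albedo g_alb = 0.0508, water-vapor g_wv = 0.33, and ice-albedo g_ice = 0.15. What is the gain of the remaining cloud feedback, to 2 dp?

0.31

Amplification A = ΔT/ΔT₀ = 11.3/1.8 = 6.278.
Total gain g = 1 − 1/A = 1 − 1/6.278 = 0.8407.
Known gains sum to 0.0508 + 0.33 + 0.15 = 0.5308.
g_cld = 0.8407 − 0.5308 = 0.31.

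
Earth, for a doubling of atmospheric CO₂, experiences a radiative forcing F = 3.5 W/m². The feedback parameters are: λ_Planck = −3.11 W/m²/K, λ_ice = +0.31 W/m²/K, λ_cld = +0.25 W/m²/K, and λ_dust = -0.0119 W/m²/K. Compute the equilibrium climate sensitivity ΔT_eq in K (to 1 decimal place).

Net feedback parameter λ = (−3.11) + (+0.31) + (+0.25) + (-0.0119) = -2.5619 W/m²/K.
ΔT = −F/λ = −3.5/(-2.5619) = 1.4 K.

1.4 K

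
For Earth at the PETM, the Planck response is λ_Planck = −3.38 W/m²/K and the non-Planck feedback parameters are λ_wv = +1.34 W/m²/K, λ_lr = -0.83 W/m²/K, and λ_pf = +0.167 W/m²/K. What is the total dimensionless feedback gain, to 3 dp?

Convert to gains: g_wv = 1.34/3.38 = 0.3964; g_lr = -0.83/3.38 = -0.2456; g_pf = 0.167/3.38 = 0.04941.
Total gain g = 0.20021.

0.200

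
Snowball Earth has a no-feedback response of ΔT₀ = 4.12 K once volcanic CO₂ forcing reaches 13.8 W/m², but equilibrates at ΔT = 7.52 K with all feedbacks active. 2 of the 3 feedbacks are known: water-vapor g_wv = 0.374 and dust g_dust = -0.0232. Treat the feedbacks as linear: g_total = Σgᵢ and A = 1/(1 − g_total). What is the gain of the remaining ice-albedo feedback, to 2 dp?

0.10

Amplification A = ΔT/ΔT₀ = 7.52/4.12 = 1.825.
Total gain g = 1 − 1/A = 1 − 1/1.825 = 0.4521.
Known gains sum to 0.374 − 0.0232 = 0.3508.
g_ice = 0.4521 − 0.3508 = 0.10.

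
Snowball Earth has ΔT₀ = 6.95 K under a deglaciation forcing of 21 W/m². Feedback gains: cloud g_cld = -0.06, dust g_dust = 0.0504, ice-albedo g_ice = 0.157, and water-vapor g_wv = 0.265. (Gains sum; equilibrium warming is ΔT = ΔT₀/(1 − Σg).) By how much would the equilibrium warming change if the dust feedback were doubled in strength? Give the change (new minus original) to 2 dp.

Original: g = 0.4124, ΔT = 6.95/(1−0.4124) = 11.8278 K.
With doubled dust: g' = 0.4628, ΔT' = 6.95/(1−0.4628) = 12.9375 K.
Change = 12.9375 − 11.8278 = 1.11 K.

1.11 K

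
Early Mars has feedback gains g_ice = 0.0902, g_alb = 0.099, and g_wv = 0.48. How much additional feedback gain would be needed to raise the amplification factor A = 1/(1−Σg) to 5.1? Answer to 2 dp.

Current total gain = 0.6692.
Target gain for A = 5.1: g* = 1 − 1/5.1 = 0.8039.
Additional gain needed = 0.8039 − 0.6692 = 0.13.

0.13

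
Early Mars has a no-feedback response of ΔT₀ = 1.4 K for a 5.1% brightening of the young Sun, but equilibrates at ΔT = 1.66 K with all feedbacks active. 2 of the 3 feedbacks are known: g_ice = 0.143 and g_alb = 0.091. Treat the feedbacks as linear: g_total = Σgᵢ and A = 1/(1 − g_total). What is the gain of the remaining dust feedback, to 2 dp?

Amplification A = ΔT/ΔT₀ = 1.66/1.4 = 1.186.
Total gain g = 1 − 1/A = 1 − 1/1.186 = 0.1568.
Known gains sum to 0.143 + 0.091 = 0.234.
g_dust = 0.1568 − 0.234 = -0.08.

-0.08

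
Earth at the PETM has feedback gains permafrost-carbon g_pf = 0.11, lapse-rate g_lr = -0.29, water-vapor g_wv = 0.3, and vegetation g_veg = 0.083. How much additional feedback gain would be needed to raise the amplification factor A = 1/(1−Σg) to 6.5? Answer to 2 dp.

0.64

Current total gain = 0.203.
Target gain for A = 6.5: g* = 1 − 1/6.5 = 0.8462.
Additional gain needed = 0.8462 − 0.203 = 0.64.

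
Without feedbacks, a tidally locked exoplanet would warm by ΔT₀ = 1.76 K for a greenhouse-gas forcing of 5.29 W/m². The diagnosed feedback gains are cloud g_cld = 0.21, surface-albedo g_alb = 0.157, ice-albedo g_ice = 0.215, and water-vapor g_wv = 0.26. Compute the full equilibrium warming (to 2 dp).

Total gain g = 0.21 + 0.157 + 0.215 + 0.26 = 0.842.
Amplification A = 1/(1 − 0.842) = 6.329.
ΔT = 1.76 × 6.329 = 11.14 K.

11.14 K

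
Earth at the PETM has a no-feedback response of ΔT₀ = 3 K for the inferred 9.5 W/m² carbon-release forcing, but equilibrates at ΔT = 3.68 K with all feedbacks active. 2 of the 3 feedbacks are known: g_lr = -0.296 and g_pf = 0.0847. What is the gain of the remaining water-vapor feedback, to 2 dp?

Amplification A = ΔT/ΔT₀ = 3.68/3 = 1.227.
Total gain g = 1 − 1/A = 1 − 1/1.227 = 0.185.
Known gains sum to -0.296 + 0.0847 = -0.2113.
g_wv = 0.185 + 0.2113 = 0.40.

0.40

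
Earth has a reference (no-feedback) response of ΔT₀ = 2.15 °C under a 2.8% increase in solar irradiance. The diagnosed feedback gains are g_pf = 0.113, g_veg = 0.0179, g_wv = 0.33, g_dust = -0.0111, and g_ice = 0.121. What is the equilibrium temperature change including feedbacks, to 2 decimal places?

Total gain g = 0.113 + 0.0179 + 0.33 − 0.0111 + 0.121 = 0.5708.
Amplification A = 1/(1 − 0.5708) = 2.33.
ΔT = 2.15 × 2.33 = 5.01 °C.

5.01 °C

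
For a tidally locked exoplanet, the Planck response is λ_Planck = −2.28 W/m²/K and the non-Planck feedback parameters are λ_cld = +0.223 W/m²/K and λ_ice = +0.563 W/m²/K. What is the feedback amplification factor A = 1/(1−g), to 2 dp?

1.53

Convert to gains: g_cld = 0.223/2.28 = 0.09781; g_ice = 0.563/2.28 = 0.2469.
Total gain g = 0.34471.
A = 1/(1 − 0.34471) = 1.53.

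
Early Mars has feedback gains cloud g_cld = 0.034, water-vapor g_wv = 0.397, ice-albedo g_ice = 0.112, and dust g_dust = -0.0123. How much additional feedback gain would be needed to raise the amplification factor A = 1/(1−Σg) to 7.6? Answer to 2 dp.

Current total gain = 0.5307.
Target gain for A = 7.6: g* = 1 − 1/7.6 = 0.8684.
Additional gain needed = 0.8684 − 0.5307 = 0.34.

0.34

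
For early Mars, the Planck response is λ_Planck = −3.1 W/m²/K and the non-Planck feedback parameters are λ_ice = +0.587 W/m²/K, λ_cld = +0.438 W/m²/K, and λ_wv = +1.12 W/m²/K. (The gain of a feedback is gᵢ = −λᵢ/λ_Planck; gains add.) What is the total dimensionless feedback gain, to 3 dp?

0.692

Convert to gains: g_ice = 0.587/3.1 = 0.1894; g_cld = 0.438/3.1 = 0.1413; g_wv = 1.12/3.1 = 0.3613.
Total gain g = 0.692.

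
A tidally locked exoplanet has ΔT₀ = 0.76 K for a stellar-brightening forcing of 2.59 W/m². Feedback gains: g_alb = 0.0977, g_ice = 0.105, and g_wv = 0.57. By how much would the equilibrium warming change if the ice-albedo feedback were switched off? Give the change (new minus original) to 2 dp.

-1.06 K

Original: g = 0.7727, ΔT = 0.76/(1−0.7727) = 3.3436 K.
Without ice-albedo: g' = 0.6677, ΔT' = 0.76/(1−0.6677) = 2.2871 K.
Change = 2.2871 − 3.3436 = -1.06 K.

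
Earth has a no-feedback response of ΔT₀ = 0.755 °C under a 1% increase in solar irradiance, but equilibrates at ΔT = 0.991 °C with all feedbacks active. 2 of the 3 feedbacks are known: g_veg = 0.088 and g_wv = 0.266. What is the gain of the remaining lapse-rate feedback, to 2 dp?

-0.12

Amplification A = ΔT/ΔT₀ = 0.991/0.755 = 1.313.
Total gain g = 1 − 1/A = 1 − 1/1.313 = 0.2384.
Known gains sum to 0.088 + 0.266 = 0.354.
g_lr = 0.2384 − 0.354 = -0.12.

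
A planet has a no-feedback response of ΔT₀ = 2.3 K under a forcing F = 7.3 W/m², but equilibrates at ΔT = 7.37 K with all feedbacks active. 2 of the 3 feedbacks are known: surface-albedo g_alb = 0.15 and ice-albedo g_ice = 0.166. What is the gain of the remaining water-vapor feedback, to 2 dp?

Amplification A = ΔT/ΔT₀ = 7.37/2.3 = 3.204.
Total gain g = 1 − 1/A = 1 − 1/3.204 = 0.6879.
Known gains sum to 0.15 + 0.166 = 0.316.
g_wv = 0.6879 − 0.316 = 0.37.

0.37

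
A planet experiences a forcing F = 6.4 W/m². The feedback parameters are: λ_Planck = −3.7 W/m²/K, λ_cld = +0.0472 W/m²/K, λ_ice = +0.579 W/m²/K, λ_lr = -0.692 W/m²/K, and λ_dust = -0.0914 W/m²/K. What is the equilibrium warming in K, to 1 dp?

1.7 K

Net feedback parameter λ = (−3.7) + (+0.0472) + (+0.579) + (-0.692) + (-0.0914) = -3.8572 W/m²/K.
ΔT = −F/λ = −6.4/(-3.8572) = 1.7 K.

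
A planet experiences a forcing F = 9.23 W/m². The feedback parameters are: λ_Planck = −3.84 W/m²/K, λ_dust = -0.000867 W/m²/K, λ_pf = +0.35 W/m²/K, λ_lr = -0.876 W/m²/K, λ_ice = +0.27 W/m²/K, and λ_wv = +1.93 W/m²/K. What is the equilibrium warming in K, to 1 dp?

4.3 K

Net feedback parameter λ = (−3.84) + (-0.000867) + (+0.35) + (-0.876) + (+0.27) + (+1.93) = -2.166867 W/m²/K.
ΔT = −F/λ = −9.23/(-2.166867) = 4.3 K.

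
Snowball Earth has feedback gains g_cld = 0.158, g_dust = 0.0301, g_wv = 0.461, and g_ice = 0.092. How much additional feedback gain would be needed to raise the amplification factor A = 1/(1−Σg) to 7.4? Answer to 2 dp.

Current total gain = 0.7411.
Target gain for A = 7.4: g* = 1 − 1/7.4 = 0.8649.
Additional gain needed = 0.8649 − 0.7411 = 0.12.

0.12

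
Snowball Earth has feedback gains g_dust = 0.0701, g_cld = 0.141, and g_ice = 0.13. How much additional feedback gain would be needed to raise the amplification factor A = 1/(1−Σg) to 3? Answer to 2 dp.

Current total gain = 0.3411.
Target gain for A = 3: g* = 1 − 1/3 = 0.6667.
Additional gain needed = 0.6667 − 0.3411 = 0.33.

0.33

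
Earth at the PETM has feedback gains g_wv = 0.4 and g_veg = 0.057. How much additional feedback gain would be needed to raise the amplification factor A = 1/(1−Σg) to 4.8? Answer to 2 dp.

0.33

Current total gain = 0.457.
Target gain for A = 4.8: g* = 1 − 1/4.8 = 0.7917.
Additional gain needed = 0.7917 − 0.457 = 0.33.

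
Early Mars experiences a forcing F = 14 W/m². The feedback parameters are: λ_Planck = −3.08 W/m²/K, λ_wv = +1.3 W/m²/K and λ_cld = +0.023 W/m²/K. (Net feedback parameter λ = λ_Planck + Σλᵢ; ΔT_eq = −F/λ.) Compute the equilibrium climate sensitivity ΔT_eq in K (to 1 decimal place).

8.0 K

Net feedback parameter λ = (−3.08) + (+1.3) + (+0.023) = -1.757 W/m²/K.
ΔT = −F/λ = −14/(-1.757) = 8.0 K.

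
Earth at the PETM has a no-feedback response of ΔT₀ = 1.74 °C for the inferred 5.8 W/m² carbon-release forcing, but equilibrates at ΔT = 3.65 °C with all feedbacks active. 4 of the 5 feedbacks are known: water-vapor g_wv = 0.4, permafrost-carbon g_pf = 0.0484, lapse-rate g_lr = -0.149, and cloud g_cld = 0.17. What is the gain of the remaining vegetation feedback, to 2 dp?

0.05

Amplification A = ΔT/ΔT₀ = 3.65/1.74 = 2.098.
Total gain g = 1 − 1/A = 1 − 1/2.098 = 0.5234.
Known gains sum to 0.4 + 0.0484 − 0.149 + 0.17 = 0.4694.
g_veg = 0.5234 − 0.4694 = 0.05.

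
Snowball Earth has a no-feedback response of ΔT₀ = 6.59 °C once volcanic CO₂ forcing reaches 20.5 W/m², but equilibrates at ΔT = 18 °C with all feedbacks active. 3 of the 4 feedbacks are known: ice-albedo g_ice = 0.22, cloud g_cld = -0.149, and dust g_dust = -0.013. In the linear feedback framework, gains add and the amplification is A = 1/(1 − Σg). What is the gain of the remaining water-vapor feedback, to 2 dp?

0.58

Amplification A = ΔT/ΔT₀ = 18/6.59 = 2.731.
Total gain g = 1 − 1/A = 1 − 1/2.731 = 0.6338.
Known gains sum to 0.22 − 0.149 − 0.013 = 0.058.
g_wv = 0.6338 − 0.058 = 0.58.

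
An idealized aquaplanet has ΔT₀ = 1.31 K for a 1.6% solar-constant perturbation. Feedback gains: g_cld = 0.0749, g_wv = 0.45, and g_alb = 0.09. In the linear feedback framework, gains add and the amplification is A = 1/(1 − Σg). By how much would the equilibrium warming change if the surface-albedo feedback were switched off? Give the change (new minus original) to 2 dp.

-0.64 K

Original: g = 0.6149, ΔT = 1.31/(1−0.6149) = 3.4017 K.
Without surface-albedo: g' = 0.5249, ΔT' = 1.31/(1−0.5249) = 2.7573 K.
Change = 2.7573 − 3.4017 = -0.64 K.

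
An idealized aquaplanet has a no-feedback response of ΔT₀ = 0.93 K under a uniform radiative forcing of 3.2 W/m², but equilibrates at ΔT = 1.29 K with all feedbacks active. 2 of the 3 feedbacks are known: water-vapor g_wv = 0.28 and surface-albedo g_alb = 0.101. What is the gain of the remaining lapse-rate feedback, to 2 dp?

-0.10

Amplification A = ΔT/ΔT₀ = 1.29/0.93 = 1.387.
Total gain g = 1 − 1/A = 1 − 1/1.387 = 0.279.
Known gains sum to 0.28 + 0.101 = 0.381.
g_lr = 0.279 − 0.381 = -0.10.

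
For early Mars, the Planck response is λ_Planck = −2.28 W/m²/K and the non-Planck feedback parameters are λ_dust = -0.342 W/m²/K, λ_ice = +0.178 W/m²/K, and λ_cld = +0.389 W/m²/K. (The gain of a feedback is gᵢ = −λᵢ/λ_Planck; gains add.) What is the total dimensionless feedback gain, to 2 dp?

Convert to gains: g_dust = -0.342/2.28 = -0.15; g_ice = 0.178/2.28 = 0.07807; g_cld = 0.389/2.28 = 0.1706.
Total gain g = 0.09867.

0.10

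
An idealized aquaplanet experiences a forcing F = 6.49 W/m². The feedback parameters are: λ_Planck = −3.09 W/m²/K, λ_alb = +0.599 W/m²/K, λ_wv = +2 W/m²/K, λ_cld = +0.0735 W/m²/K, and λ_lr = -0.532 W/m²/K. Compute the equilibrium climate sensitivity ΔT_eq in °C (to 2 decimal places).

Net feedback parameter λ = (−3.09) + (+0.599) + (+2) + (+0.0735) + (-0.532) = -0.9495 W/m²/K.
ΔT = −F/λ = −6.49/(-0.9495) = 6.84 °C.

6.84 °C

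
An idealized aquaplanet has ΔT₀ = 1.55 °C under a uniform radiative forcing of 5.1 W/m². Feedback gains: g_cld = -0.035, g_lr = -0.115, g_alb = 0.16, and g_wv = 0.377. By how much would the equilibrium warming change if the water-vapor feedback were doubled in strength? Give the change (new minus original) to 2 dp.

4.04 °C

Original: g = 0.387, ΔT = 1.55/(1−0.387) = 2.5285 °C.
With doubled water-vapor: g' = 0.764, ΔT' = 1.55/(1−0.764) = 6.5678 °C.
Change = 6.5678 − 2.5285 = 4.04 °C.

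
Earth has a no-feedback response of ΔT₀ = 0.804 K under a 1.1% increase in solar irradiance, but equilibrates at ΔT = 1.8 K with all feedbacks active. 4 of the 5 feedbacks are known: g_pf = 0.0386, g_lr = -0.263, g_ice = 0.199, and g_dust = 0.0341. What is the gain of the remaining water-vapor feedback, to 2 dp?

Amplification A = ΔT/ΔT₀ = 1.8/0.804 = 2.239.
Total gain g = 1 − 1/A = 1 − 1/2.239 = 0.5534.
Known gains sum to 0.0386 − 0.263 + 0.199 + 0.0341 = 0.0087.
g_wv = 0.5534 − 0.0087 = 0.54.

0.54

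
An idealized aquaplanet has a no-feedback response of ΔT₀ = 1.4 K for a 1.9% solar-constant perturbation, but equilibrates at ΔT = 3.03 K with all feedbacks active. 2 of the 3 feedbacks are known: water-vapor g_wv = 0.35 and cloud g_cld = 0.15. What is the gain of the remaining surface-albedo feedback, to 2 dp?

Amplification A = ΔT/ΔT₀ = 3.03/1.4 = 2.164.
Total gain g = 1 − 1/A = 1 − 1/2.164 = 0.5379.
Known gains sum to 0.35 + 0.15 = 0.5.
g_alb = 0.5379 − 0.5 = 0.04.

0.04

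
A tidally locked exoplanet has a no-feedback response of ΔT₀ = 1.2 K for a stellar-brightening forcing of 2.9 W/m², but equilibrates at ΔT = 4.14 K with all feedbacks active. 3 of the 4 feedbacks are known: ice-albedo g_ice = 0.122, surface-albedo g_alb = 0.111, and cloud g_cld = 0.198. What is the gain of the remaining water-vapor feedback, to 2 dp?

Amplification A = ΔT/ΔT₀ = 4.14/1.2 = 3.45.
Total gain g = 1 − 1/A = 1 − 1/3.45 = 0.7101.
Known gains sum to 0.122 + 0.111 + 0.198 = 0.431.
g_wv = 0.7101 − 0.431 = 0.28.

0.28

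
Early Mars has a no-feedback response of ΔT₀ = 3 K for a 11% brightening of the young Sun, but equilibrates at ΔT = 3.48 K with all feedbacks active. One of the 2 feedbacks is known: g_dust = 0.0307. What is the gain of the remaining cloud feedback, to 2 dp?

0.11

Amplification A = ΔT/ΔT₀ = 3.48/3 = 1.16.
Total gain g = 1 − 1/A = 1 − 1/1.16 = 0.1379.
The known gain is 0.0307.
g_cld = 0.1379 − 0.0307 = 0.11.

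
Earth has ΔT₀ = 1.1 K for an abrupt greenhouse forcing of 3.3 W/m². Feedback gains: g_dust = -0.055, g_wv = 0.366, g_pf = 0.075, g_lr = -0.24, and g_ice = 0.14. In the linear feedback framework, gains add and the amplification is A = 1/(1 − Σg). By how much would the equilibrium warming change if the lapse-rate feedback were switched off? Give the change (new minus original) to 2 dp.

Original: g = 0.286, ΔT = 1.1/(1−0.286) = 1.5406 K.
Without lapse-rate: g' = 0.526, ΔT' = 1.1/(1−0.526) = 2.3207 K.
Change = 2.3207 − 1.5406 = 0.78 K.

0.78 K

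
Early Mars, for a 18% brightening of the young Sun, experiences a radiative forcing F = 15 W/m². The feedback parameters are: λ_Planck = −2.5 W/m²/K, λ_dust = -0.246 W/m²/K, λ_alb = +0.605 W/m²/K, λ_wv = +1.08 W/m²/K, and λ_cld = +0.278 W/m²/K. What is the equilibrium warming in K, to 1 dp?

Net feedback parameter λ = (−2.5) + (-0.246) + (+0.605) + (+1.08) + (+0.278) = -0.783 W/m²/K.
ΔT = −F/λ = −15/(-0.783) = 19.2 K.

19.2 K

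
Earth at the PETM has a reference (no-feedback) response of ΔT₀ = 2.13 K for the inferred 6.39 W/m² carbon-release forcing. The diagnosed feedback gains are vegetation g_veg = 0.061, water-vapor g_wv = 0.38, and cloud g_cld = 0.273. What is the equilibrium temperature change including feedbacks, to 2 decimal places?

Total gain g = 0.061 + 0.38 + 0.273 = 0.714.
Amplification A = 1/(1 − 0.714) = 3.497.
ΔT = 2.13 × 3.497 = 7.45 K.

7.45 K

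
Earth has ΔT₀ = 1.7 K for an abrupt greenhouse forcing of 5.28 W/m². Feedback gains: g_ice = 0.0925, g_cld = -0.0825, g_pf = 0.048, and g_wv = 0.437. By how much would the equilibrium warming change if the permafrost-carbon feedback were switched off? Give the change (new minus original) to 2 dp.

Original: g = 0.495, ΔT = 1.7/(1−0.495) = 3.3663 K.
Without permafrost-carbon: g' = 0.447, ΔT' = 1.7/(1−0.447) = 3.0741 K.
Change = 3.0741 − 3.3663 = -0.29 K.

-0.29 K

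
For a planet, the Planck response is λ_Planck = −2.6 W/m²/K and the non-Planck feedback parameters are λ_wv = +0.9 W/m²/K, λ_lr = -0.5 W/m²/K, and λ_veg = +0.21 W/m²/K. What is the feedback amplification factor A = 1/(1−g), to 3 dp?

Convert to gains: g_wv = 0.9/2.6 = 0.3462; g_lr = -0.5/2.6 = -0.1923; g_veg = 0.21/2.6 = 0.08077.
Total gain g = 0.23467.
A = 1/(1 − 0.23467) = 1.307.

1.307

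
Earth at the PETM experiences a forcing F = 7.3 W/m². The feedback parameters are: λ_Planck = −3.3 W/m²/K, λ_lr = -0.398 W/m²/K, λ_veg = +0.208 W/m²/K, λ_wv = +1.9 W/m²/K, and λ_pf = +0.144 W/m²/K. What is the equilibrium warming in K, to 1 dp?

Net feedback parameter λ = (−3.3) + (-0.398) + (+0.208) + (+1.9) + (+0.144) = -1.446 W/m²/K.
ΔT = −F/λ = −7.3/(-1.446) = 5.0 K.

5.0 K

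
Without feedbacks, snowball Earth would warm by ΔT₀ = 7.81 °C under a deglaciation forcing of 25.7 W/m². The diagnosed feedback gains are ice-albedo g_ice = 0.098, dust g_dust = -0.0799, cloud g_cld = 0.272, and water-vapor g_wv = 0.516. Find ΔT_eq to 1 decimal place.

40.3 °C

Total gain g = 0.098 − 0.0799 + 0.272 + 0.516 = 0.8061.
Amplification A = 1/(1 − 0.8061) = 5.157.
ΔT = 7.81 × 5.157 = 40.3 °C.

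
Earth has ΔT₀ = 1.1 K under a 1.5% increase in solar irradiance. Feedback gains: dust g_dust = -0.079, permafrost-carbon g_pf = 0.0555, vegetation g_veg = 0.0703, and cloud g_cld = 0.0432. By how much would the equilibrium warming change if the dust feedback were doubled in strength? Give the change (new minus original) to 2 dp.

Original: g = 0.09, ΔT = 1.1/(1−0.09) = 1.2088 K.
With doubled dust: g' = 0.011, ΔT' = 1.1/(1−0.011) = 1.1122 K.
Change = 1.1122 − 1.2088 = -0.10 K.

-0.10 K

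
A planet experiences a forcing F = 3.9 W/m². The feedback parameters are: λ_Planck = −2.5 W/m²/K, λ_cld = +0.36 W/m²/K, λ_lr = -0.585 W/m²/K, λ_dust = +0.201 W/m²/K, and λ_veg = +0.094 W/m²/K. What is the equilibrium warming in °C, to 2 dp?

Net feedback parameter λ = (−2.5) + (+0.36) + (-0.585) + (+0.201) + (+0.094) = -2.43 W/m²/K.
ΔT = −F/λ = −3.9/(-2.43) = 1.60 °C.

1.60 °C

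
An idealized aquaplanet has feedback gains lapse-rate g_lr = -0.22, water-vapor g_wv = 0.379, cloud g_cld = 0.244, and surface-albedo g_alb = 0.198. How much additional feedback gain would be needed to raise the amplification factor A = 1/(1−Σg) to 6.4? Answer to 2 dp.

0.24

Current total gain = 0.601.
Target gain for A = 6.4: g* = 1 − 1/6.4 = 0.8438.
Additional gain needed = 0.8438 − 0.601 = 0.24.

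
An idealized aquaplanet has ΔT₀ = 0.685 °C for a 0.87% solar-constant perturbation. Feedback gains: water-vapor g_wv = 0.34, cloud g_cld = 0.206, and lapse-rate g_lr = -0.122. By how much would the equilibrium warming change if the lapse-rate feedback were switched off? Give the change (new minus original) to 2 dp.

Original: g = 0.424, ΔT = 0.685/(1−0.424) = 1.1892 °C.
Without lapse-rate: g' = 0.546, ΔT' = 0.685/(1−0.546) = 1.5088 °C.
Change = 1.5088 − 1.1892 = 0.32 °C.

0.32 °C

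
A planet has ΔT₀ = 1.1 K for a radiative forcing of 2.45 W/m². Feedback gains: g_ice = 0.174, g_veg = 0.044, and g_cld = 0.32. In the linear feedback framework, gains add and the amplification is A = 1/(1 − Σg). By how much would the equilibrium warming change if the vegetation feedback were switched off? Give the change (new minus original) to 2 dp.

Original: g = 0.538, ΔT = 1.1/(1−0.538) = 2.3810 K.
Without vegetation: g' = 0.494, ΔT' = 1.1/(1−0.494) = 2.1739 K.
Change = 2.1739 − 2.3810 = -0.21 K.

-0.21 K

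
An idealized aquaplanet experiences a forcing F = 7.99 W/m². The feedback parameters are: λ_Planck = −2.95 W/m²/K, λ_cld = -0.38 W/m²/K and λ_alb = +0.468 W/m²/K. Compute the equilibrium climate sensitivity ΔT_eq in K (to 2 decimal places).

2.79 K

Net feedback parameter λ = (−2.95) + (-0.38) + (+0.468) = -2.862 W/m²/K.
ΔT = −F/λ = −7.99/(-2.862) = 2.79 K.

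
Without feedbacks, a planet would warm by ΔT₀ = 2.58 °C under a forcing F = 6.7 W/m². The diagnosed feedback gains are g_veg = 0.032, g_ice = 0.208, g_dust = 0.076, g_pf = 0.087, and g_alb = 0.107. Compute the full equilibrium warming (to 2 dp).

5.27 °C

Total gain g = 0.032 + 0.208 + 0.076 + 0.087 + 0.107 = 0.51.
Amplification A = 1/(1 − 0.51) = 2.041.
ΔT = 2.58 × 2.041 = 5.27 °C.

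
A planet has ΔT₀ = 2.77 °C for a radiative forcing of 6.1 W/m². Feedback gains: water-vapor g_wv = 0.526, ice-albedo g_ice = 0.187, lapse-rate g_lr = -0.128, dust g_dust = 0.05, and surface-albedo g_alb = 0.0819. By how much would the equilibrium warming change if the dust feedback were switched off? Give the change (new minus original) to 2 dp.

Original: g = 0.7169, ΔT = 2.77/(1−0.7169) = 9.7845 °C.
Without dust: g' = 0.6669, ΔT' = 2.77/(1−0.6669) = 8.3158 °C.
Change = 8.3158 − 9.7845 = -1.47 °C.

-1.47 °C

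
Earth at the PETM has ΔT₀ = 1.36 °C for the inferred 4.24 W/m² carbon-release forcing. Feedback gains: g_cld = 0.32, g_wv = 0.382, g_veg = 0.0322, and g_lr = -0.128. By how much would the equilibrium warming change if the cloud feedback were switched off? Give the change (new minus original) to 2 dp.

Original: g = 0.6062, ΔT = 1.36/(1−0.6062) = 3.4535 °C.
Without cloud: g' = 0.2862, ΔT' = 1.36/(1−0.2862) = 1.9053 °C.
Change = 1.9053 − 3.4535 = -1.55 °C.

-1.55 °C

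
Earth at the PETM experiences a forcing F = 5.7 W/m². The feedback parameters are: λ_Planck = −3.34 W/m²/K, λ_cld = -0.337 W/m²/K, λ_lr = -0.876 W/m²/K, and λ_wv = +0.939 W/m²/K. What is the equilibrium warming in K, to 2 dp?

Net feedback parameter λ = (−3.34) + (-0.337) + (-0.876) + (+0.939) = -3.614 W/m²/K.
ΔT = −F/λ = −5.7/(-3.614) = 1.58 K.

1.58 K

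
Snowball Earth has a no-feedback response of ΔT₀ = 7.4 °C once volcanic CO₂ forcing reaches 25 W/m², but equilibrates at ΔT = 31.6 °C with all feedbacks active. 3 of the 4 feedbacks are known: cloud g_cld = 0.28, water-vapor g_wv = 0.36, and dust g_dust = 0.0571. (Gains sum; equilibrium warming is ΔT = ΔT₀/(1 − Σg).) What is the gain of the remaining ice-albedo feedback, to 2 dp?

Amplification A = ΔT/ΔT₀ = 31.6/7.4 = 4.27.
Total gain g = 1 − 1/A = 1 − 1/4.27 = 0.7658.
Known gains sum to 0.28 + 0.36 + 0.0571 = 0.6971.
g_ice = 0.7658 − 0.6971 = 0.07.

0.07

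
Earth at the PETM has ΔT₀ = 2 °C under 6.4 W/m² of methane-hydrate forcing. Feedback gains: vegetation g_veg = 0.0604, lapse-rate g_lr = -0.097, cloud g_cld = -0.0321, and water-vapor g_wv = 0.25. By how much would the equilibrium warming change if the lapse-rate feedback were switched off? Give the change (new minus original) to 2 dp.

0.33 °C

Original: g = 0.1813, ΔT = 2/(1−0.1813) = 2.4429 °C.
Without lapse-rate: g' = 0.2783, ΔT' = 2/(1−0.2783) = 2.7712 °C.
Change = 2.7712 − 2.4429 = 0.33 °C.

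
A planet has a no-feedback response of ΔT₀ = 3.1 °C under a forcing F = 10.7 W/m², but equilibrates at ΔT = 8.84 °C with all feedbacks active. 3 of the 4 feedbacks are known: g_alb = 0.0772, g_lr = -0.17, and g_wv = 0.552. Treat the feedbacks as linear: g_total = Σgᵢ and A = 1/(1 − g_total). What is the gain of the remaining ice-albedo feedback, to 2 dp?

Amplification A = ΔT/ΔT₀ = 8.84/3.1 = 2.852.
Total gain g = 1 − 1/A = 1 − 1/2.852 = 0.6494.
Known gains sum to 0.0772 − 0.17 + 0.552 = 0.4592.
g_ice = 0.6494 − 0.4592 = 0.19.

0.19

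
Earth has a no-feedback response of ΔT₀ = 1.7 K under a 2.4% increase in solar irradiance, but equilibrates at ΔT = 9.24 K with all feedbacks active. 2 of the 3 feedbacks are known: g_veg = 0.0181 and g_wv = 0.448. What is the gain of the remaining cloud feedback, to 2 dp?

0.35

Amplification A = ΔT/ΔT₀ = 9.24/1.7 = 5.435.
Total gain g = 1 − 1/A = 1 − 1/5.435 = 0.816.
Known gains sum to 0.0181 + 0.448 = 0.4661.
g_cld = 0.816 − 0.4661 = 0.35.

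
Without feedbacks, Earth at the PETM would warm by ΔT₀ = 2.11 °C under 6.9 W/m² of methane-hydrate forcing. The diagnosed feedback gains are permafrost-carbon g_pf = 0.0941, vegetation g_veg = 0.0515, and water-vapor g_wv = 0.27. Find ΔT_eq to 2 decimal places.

Total gain g = 0.0941 + 0.0515 + 0.27 = 0.4156.
Amplification A = 1/(1 − 0.4156) = 1.711.
ΔT = 2.11 × 1.711 = 3.61 °C.

3.61 °C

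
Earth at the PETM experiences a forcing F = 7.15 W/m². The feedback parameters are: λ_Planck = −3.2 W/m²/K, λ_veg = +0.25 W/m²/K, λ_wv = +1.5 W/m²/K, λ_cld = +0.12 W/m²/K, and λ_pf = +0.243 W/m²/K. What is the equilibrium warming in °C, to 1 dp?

6.6 °C

Net feedback parameter λ = (−3.2) + (+0.25) + (+1.5) + (+0.12) + (+0.243) = -1.087 W/m²/K.
ΔT = −F/λ = −7.15/(-1.087) = 6.6 °C.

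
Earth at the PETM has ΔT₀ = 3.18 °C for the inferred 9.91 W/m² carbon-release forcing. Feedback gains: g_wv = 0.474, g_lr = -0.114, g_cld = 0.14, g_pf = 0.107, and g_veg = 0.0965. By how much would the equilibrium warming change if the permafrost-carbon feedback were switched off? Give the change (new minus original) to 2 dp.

Original: g = 0.7035, ΔT = 3.18/(1−0.7035) = 10.7251 °C.
Without permafrost-carbon: g' = 0.5965, ΔT' = 3.18/(1−0.5965) = 7.8810 °C.
Change = 7.8810 − 10.7251 = -2.84 °C.

-2.84 °C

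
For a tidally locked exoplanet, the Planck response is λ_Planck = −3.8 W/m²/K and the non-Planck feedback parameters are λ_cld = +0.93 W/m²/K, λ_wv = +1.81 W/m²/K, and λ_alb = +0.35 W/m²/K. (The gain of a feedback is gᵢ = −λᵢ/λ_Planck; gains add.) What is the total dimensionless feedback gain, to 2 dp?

Convert to gains: g_cld = 0.93/3.8 = 0.2447; g_wv = 1.81/3.8 = 0.4763; g_alb = 0.35/3.8 = 0.09211.
Total gain g = 0.81311.

0.81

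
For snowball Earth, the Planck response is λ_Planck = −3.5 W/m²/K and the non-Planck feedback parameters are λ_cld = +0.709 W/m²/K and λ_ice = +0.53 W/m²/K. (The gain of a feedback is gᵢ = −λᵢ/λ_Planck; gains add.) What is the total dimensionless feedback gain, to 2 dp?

Convert to gains: g_cld = 0.709/3.5 = 0.2026; g_ice = 0.53/3.5 = 0.1514.
Total gain g = 0.354.

0.35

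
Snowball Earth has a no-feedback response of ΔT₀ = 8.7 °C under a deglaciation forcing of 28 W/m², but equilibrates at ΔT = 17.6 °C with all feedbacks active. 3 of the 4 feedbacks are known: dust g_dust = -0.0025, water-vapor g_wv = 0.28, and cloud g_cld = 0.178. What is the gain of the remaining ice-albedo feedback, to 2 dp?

0.05

Amplification A = ΔT/ΔT₀ = 17.6/8.7 = 2.023.
Total gain g = 1 − 1/A = 1 − 1/2.023 = 0.5057.
Known gains sum to -0.0025 + 0.28 + 0.178 = 0.4555.
g_ice = 0.5057 − 0.4555 = 0.05.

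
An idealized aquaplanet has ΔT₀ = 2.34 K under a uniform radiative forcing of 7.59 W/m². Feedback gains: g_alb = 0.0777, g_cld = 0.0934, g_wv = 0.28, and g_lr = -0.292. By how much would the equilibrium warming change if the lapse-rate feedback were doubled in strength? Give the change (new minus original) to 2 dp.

-0.72 K

Original: g = 0.1591, ΔT = 2.34/(1−0.1591) = 2.7827 K.
With doubled lapse-rate: g' = -0.1329, ΔT' = 2.34/(1+0.1329) = 2.0655 K.
Change = 2.0655 − 2.7827 = -0.72 K.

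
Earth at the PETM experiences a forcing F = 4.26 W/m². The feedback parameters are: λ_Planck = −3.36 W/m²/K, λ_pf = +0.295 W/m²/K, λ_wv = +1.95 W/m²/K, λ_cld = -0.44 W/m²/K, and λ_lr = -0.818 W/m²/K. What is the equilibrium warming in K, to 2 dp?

Net feedback parameter λ = (−3.36) + (+0.295) + (+1.95) + (-0.44) + (-0.818) = -2.373 W/m²/K.
ΔT = −F/λ = −4.26/(-2.373) = 1.80 K.

1.80 K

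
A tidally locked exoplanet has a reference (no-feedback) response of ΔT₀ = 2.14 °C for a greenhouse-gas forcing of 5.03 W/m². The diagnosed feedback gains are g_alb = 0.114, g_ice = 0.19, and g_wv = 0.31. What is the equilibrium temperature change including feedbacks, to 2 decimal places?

5.54 °C

Total gain g = 0.114 + 0.19 + 0.31 = 0.614.
Amplification A = 1/(1 − 0.614) = 2.591.
ΔT = 2.14 × 2.591 = 5.54 °C.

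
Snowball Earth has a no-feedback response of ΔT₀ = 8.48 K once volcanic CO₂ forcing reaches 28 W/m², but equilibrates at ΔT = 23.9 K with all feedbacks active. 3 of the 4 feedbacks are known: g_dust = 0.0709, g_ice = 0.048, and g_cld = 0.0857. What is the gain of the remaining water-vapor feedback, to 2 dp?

Amplification A = ΔT/ΔT₀ = 23.9/8.48 = 2.818.
Total gain g = 1 − 1/A = 1 − 1/2.818 = 0.6451.
Known gains sum to 0.0709 + 0.048 + 0.0857 = 0.2046.
g_wv = 0.6451 − 0.2046 = 0.44.

0.44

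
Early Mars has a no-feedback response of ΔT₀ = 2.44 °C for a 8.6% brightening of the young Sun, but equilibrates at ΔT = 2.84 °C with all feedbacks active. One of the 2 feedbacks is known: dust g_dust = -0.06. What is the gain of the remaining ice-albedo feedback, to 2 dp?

0.20

Amplification A = ΔT/ΔT₀ = 2.84/2.44 = 1.164.
Total gain g = 1 − 1/A = 1 − 1/1.164 = 0.1409.
The known gain is -0.06.
g_ice = 0.1409 + 0.06 = 0.20.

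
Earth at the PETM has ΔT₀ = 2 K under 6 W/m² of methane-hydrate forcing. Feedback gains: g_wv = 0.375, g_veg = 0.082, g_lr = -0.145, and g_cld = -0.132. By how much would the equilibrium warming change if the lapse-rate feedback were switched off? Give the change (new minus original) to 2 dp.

0.52 K

Original: g = 0.18, ΔT = 2/(1−0.18) = 2.4390 K.
Without lapse-rate: g' = 0.325, ΔT' = 2/(1−0.325) = 2.9630 K.
Change = 2.9630 − 2.4390 = 0.52 K.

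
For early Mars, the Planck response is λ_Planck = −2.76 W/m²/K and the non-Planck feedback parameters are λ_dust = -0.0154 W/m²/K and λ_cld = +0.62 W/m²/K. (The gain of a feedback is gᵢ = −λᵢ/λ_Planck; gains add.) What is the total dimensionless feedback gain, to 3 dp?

0.219

Convert to gains: g_dust = -0.0154/2.76 = -0.00558; g_cld = 0.62/2.76 = 0.2246.
Total gain g = 0.21902.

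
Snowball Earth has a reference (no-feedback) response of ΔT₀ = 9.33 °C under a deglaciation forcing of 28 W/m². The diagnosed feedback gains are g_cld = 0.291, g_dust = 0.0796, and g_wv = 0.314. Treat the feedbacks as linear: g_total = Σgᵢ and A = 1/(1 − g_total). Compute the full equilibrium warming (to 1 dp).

29.6 °C

Total gain g = 0.291 + 0.0796 + 0.314 = 0.6846.
Amplification A = 1/(1 − 0.6846) = 3.171.
ΔT = 9.33 × 3.171 = 29.6 °C.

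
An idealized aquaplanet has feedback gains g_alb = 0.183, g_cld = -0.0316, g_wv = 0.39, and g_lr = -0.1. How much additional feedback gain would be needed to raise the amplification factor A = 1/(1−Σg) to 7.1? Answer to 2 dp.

Current total gain = 0.4414.
Target gain for A = 7.1: g* = 1 − 1/7.1 = 0.8592.
Additional gain needed = 0.8592 − 0.4414 = 0.42.

0.42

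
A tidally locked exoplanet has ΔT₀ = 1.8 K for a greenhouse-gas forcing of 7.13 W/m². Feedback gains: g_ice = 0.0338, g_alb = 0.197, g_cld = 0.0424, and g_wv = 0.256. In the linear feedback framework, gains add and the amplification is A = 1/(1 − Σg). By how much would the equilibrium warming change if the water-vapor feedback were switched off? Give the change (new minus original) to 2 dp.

Original: g = 0.5292, ΔT = 1.8/(1−0.5292) = 3.8233 K.
Without water-vapor: g' = 0.2732, ΔT' = 1.8/(1−0.2732) = 2.4766 K.
Change = 2.4766 − 3.8233 = -1.35 K.

-1.35 K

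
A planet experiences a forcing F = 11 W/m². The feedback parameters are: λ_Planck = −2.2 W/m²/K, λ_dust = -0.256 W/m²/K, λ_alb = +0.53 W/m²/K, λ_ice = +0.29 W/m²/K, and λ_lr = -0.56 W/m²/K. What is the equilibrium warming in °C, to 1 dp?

Net feedback parameter λ = (−2.2) + (-0.256) + (+0.53) + (+0.29) + (-0.56) = -2.196 W/m²/K.
ΔT = −F/λ = −11/(-2.196) = 5.0 °C.

5.0 °C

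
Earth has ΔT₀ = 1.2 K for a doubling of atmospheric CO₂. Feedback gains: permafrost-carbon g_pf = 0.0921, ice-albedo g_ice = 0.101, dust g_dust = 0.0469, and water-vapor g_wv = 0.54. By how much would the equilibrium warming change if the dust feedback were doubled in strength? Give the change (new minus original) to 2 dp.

1.48 K

Original: g = 0.78, ΔT = 1.2/(1−0.78) = 5.4545 K.
With doubled dust: g' = 0.8269, ΔT' = 1.2/(1−0.8269) = 6.9324 K.
Change = 6.9324 − 5.4545 = 1.48 K.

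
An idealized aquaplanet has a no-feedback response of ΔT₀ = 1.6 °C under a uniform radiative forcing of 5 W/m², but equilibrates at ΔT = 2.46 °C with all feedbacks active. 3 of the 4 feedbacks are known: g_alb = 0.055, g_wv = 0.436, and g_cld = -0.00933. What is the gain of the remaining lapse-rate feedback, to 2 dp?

-0.13

Amplification A = ΔT/ΔT₀ = 2.46/1.6 = 1.537.
Total gain g = 1 − 1/A = 1 − 1/1.537 = 0.3494.
Known gains sum to 0.055 + 0.436 − 0.00933 = 0.48167.
g_lr = 0.3494 − 0.48167 = -0.13.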